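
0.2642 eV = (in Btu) 4.012e-23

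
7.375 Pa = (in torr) 0.05532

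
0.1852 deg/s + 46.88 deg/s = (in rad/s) 0.8214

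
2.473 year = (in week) 128.9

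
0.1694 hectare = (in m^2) 1694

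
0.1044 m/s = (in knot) 0.2029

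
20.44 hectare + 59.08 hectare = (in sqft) 8.559e+06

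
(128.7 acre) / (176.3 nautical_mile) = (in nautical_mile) 0.0008613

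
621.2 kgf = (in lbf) 1370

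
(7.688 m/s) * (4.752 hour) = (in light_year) 1.39e-11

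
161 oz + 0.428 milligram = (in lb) 10.06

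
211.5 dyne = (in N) 0.002115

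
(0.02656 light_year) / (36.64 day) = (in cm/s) 7.937e+09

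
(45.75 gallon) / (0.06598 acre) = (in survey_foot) 0.002128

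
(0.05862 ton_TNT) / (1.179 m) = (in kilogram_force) 2.121e+07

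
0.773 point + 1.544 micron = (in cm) 0.02742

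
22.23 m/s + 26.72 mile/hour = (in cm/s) 3417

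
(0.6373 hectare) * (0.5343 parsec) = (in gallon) 2.776e+22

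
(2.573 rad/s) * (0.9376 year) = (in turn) 1.211e+07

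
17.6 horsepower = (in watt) 1.312e+04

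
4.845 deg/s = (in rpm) 0.8075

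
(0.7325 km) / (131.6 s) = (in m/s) 5.566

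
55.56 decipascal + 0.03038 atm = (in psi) 0.4473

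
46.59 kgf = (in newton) 456.9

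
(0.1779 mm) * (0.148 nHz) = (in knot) 5.118e-14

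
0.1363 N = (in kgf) 0.0139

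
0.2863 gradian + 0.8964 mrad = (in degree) 0.309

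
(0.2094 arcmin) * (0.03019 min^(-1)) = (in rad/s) 3.065e-08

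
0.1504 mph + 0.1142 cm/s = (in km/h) 0.2462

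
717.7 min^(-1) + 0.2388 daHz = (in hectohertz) 0.1435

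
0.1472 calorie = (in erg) 6.159e+06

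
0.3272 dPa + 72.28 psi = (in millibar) 4984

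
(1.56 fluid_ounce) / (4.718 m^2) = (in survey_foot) 3.208e-05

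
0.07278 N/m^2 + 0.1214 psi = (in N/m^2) 837.1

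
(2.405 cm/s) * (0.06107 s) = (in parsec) 4.76e-20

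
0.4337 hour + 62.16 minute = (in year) 0.0001678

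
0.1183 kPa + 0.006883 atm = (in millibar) 8.157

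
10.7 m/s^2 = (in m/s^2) 10.7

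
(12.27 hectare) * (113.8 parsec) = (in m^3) 4.309e+23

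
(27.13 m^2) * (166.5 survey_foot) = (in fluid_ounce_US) 4.656e+07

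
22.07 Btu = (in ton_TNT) 5.565e-06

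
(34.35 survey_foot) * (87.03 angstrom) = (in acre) 2.252e-11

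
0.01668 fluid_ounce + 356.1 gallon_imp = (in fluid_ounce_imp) 5.698e+04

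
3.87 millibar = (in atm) 0.003819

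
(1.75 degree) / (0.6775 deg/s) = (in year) 8.191e-08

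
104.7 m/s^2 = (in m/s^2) 104.7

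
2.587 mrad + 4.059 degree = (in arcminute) 252.4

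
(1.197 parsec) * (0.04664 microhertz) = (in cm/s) 1.723e+11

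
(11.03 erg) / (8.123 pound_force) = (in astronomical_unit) 2.041e-19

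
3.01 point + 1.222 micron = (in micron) 1063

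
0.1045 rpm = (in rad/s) 0.01094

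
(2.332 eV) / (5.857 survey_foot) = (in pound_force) 4.705e-20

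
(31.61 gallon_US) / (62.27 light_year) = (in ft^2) 2.186e-18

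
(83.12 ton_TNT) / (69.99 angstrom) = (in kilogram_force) 5.067e+18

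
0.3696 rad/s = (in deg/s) 21.18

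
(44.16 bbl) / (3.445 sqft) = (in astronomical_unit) 1.466e-10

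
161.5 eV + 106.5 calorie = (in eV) 2.781e+21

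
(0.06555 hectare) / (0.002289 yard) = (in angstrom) 3.132e+15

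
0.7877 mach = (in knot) 521.4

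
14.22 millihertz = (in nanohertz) 1.422e+07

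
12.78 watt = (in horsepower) 0.01714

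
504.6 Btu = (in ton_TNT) 0.0001272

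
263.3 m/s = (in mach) 0.7733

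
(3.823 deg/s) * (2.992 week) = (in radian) 1.207e+05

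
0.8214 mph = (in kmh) 1.322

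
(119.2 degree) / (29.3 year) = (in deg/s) 1.29e-07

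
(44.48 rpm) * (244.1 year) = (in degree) 2.054e+12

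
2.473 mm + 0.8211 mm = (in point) 9.338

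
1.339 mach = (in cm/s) 4.559e+04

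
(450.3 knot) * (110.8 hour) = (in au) 0.0006177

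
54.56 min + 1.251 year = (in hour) 1.096e+04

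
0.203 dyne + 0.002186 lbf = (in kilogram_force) 0.0009918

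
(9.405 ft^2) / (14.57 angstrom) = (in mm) 5.997e+11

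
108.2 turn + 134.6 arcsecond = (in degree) 3.895e+04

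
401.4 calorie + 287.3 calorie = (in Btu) 2.731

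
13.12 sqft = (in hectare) 0.0001219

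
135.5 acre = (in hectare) 54.83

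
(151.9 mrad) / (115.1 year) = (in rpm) 3.996e-10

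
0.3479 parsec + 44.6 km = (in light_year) 1.135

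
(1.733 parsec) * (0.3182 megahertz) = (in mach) 4.997e+19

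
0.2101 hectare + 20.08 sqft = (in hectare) 0.2103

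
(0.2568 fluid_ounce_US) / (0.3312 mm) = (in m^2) 0.02293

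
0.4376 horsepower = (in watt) 326.3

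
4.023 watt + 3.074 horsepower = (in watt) 2296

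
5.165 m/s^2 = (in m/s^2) 5.165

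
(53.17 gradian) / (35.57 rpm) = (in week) 3.707e-07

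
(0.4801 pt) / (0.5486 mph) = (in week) 1.142e-09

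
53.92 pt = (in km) 1.902e-05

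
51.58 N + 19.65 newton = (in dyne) 7.123e+06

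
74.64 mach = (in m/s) 2.541e+04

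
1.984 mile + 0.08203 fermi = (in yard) 3492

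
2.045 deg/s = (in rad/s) 0.03569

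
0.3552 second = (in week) 5.873e-07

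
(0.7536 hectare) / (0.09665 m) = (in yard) 8.527e+04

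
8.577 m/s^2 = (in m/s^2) 8.577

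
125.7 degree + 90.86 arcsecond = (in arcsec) 4.526e+05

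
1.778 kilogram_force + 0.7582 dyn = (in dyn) 1.744e+06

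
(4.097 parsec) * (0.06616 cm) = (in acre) 2.067e+10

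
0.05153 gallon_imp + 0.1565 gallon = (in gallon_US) 0.2184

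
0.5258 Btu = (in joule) 554.7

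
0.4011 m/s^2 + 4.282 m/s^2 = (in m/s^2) 4.683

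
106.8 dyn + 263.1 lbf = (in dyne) 1.17e+08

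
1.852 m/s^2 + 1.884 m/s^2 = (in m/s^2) 3.736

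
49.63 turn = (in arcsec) 6.432e+07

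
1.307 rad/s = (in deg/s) 74.89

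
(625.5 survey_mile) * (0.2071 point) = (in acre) 0.01817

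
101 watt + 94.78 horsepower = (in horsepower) 94.92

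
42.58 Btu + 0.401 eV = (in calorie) 1.074e+04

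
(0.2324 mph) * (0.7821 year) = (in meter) 2.562e+06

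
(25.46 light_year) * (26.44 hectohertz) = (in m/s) 6.369e+20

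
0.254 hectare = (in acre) 0.6276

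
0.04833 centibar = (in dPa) 483.3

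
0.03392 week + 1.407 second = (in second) 2.052e+04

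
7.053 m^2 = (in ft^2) 75.92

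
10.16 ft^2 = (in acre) 0.0002332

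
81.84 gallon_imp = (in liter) 372.1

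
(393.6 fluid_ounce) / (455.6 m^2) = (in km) 2.555e-08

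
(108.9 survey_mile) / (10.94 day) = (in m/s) 0.1854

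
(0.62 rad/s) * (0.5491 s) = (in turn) 0.05418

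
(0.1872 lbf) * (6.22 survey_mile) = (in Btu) 7.901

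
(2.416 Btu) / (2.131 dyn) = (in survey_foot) 3.924e+08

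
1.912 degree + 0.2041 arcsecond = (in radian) 0.03337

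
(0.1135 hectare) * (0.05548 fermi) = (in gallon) 1.663e-11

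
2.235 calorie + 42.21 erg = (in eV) 5.837e+19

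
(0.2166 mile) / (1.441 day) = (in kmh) 0.01008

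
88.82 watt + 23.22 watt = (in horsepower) 0.1502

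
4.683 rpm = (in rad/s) 0.4904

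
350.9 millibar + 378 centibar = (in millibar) 4131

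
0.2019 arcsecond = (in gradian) 6.231e-05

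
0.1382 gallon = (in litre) 0.5231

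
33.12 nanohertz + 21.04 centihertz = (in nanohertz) 2.104e+08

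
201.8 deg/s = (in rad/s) 3.522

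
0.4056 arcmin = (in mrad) 0.118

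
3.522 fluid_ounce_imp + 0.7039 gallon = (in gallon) 0.7303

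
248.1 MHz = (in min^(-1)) 1.489e+10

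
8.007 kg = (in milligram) 8.007e+06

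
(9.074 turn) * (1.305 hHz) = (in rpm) 7.105e+04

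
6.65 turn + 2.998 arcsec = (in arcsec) 8.618e+06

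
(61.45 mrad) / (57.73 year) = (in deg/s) 1.934e-09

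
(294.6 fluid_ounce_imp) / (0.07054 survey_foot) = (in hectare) 3.893e-05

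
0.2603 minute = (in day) 0.0001808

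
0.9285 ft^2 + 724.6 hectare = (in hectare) 724.6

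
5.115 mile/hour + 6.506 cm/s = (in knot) 4.571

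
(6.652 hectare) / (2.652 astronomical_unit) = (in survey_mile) 1.042e-10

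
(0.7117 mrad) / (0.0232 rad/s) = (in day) 3.551e-07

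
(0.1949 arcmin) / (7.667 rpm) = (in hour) 1.961e-08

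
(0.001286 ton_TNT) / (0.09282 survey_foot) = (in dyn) 1.902e+13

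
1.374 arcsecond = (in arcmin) 0.0229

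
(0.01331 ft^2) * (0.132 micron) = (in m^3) 1.632e-10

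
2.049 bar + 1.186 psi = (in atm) 2.103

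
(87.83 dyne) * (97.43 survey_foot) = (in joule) 0.02608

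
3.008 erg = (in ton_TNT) 7.189e-17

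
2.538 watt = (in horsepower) 0.003404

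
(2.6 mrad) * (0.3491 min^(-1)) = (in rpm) 0.0001445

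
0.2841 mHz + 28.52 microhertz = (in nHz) 3.126e+05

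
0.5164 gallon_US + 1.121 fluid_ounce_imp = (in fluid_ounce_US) 67.18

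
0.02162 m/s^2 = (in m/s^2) 0.02162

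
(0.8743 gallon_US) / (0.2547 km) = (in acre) 3.211e-09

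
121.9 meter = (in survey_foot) 399.9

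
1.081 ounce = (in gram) 30.65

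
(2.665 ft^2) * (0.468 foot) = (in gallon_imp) 7.769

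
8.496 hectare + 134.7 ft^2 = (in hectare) 8.497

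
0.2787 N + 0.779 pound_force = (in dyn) 3.744e+05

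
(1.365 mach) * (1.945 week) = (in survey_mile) 3.397e+05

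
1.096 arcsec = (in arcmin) 0.01827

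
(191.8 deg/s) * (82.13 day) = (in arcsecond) 4.9e+12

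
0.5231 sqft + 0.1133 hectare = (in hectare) 0.1133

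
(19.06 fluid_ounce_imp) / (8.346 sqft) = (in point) 1.98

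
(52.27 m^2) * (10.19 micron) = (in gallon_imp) 0.1172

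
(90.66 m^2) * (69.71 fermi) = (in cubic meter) 6.32e-12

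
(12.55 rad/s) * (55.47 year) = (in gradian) 1.398e+12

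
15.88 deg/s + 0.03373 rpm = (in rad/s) 0.2807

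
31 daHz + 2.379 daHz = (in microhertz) 3.338e+08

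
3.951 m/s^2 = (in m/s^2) 3.951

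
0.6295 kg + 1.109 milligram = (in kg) 0.6295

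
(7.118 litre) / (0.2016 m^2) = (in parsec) 1.144e-18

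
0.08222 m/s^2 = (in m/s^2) 0.08222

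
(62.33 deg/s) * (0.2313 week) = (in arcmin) 5.232e+08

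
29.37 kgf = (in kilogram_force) 29.37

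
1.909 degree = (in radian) 0.03332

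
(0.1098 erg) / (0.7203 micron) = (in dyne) 1524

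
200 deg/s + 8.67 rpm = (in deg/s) 252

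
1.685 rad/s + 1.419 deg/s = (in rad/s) 1.71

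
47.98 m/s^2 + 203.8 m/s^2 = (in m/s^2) 251.8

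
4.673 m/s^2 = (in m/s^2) 4.673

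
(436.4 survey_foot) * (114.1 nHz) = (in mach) 4.457e-08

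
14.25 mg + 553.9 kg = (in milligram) 5.539e+08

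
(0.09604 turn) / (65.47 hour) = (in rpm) 2.445e-05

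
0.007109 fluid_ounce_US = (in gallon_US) 5.554e-05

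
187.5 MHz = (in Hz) 1.875e+08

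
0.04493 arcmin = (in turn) 2.08e-06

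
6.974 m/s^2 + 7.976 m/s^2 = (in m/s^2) 14.95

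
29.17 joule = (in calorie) 6.972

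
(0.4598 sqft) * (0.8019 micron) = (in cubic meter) 3.425e-08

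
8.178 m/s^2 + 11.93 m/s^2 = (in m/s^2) 20.11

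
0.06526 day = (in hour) 1.566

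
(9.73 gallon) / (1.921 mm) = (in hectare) 0.001917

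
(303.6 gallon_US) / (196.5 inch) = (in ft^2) 2.478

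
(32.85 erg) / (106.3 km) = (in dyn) 3.09e-06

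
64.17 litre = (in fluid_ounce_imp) 2258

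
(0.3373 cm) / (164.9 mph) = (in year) 1.451e-12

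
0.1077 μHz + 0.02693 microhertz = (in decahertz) 1.346e-08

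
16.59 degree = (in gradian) 18.43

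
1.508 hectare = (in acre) 3.726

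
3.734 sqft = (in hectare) 3.469e-05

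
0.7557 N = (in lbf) 0.1699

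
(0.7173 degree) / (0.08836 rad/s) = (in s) 0.1417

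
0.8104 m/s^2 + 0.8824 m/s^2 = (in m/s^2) 1.693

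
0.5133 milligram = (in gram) 0.0005133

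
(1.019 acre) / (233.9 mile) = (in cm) 1.096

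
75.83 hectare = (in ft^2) 8.162e+06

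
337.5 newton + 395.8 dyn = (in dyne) 3.375e+07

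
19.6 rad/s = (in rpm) 187.2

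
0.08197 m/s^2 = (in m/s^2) 0.08197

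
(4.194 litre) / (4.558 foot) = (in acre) 7.46e-07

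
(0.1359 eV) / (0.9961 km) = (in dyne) 2.186e-18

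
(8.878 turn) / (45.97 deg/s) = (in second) 69.53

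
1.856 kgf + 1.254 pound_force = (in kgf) 2.425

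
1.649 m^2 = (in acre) 0.0004075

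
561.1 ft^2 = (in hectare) 0.005213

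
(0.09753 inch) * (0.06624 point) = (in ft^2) 6.231e-07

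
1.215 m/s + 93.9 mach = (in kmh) 1.151e+05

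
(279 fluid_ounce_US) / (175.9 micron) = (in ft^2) 504.9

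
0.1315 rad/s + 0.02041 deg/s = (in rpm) 1.259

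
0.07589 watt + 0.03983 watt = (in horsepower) 0.0001552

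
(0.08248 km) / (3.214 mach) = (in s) 0.07537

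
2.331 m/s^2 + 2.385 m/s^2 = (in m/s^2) 4.716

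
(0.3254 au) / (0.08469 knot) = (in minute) 1.862e+10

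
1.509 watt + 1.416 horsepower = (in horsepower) 1.418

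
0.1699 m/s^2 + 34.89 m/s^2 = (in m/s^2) 35.06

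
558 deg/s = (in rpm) 93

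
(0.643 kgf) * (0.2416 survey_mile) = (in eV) 1.53e+22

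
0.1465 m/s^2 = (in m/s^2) 0.1465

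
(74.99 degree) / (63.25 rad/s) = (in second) 0.02069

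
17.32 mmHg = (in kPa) 2.309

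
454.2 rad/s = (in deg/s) 2.602e+04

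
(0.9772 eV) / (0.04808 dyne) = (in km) 3.256e-16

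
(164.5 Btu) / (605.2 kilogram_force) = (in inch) 1151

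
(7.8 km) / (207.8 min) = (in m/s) 0.6256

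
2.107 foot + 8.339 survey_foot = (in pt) 9025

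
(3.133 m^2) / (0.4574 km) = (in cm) 0.685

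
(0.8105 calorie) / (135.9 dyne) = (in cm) 2.495e+05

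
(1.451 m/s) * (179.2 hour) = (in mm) 9.361e+08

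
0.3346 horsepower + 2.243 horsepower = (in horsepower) 2.578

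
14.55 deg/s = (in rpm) 2.425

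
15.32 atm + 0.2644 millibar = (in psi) 225.1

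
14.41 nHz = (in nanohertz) 14.41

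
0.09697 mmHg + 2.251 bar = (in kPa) 225.1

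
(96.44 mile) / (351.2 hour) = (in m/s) 0.1228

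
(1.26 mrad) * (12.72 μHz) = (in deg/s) 9.183e-07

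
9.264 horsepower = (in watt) 6908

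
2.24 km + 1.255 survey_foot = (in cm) 2.24e+05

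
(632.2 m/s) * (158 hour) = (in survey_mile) 2.234e+05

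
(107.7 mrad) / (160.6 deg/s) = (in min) 0.0006404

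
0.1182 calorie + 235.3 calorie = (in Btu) 0.9336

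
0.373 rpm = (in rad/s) 0.03906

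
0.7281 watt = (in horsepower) 0.0009764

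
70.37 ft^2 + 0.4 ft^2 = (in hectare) 0.0006575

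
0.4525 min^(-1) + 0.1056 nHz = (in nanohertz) 7.542e+06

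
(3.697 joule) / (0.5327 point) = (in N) 1.967e+04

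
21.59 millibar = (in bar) 0.02159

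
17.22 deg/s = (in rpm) 2.87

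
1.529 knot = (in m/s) 0.7866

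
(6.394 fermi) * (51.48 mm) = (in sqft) 3.543e-15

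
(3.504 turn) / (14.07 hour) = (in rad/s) 0.0004347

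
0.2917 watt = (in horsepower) 0.0003912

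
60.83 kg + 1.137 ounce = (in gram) 6.086e+04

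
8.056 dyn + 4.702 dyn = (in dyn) 12.76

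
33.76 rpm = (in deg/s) 202.6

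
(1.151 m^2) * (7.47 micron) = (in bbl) 5.408e-05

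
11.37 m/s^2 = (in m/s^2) 11.37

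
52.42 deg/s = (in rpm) 8.737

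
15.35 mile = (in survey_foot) 8.105e+04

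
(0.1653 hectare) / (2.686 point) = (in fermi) 1.744e+21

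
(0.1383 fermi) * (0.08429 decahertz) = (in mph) 2.608e-16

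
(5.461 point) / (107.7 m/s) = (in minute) 2.981e-07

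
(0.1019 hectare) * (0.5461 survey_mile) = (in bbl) 5.633e+06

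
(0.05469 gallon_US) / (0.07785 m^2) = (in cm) 0.2659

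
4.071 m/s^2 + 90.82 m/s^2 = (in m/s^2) 94.89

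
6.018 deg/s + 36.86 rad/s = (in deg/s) 2118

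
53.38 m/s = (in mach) 0.1568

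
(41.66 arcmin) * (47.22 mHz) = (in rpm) 0.005464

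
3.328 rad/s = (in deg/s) 190.7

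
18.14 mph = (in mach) 0.02382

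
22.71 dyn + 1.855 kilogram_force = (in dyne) 1.819e+06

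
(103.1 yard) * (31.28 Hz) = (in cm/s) 2.949e+05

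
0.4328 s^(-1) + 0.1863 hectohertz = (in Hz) 19.06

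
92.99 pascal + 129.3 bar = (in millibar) 1.293e+05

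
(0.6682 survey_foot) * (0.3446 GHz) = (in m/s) 7.018e+07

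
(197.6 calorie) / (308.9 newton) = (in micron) 2.676e+06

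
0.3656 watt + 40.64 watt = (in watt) 41.01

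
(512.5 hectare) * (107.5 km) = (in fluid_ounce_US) 1.863e+16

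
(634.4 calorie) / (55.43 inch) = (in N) 1885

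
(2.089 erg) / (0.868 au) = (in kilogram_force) 1.64e-19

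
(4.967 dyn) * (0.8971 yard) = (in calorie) 9.738e-06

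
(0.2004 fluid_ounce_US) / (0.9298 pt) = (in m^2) 0.01807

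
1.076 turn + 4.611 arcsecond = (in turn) 1.076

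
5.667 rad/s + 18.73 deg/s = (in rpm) 57.24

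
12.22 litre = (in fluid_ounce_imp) 430.1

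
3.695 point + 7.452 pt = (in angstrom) 3.932e+07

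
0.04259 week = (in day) 0.2981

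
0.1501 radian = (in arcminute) 516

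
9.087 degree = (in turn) 0.02524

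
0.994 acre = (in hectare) 0.4023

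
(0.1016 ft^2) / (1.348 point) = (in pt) 5.626e+04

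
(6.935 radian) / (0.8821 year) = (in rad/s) 2.493e-07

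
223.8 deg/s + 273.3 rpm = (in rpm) 310.6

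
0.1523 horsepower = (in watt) 113.6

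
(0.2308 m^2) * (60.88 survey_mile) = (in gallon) 5.974e+06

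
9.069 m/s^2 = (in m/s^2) 9.069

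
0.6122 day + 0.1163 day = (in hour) 17.48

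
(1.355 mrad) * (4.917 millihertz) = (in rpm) 6.362e-05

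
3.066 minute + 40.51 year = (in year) 40.51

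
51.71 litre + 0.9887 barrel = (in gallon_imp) 45.95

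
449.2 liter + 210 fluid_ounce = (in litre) 455.4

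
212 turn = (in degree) 7.632e+04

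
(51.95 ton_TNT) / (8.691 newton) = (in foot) 8.205e+10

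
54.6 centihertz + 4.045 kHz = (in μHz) 4.046e+09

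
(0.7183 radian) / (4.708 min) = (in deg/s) 0.1457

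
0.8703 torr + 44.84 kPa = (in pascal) 4.496e+04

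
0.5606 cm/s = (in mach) 1.646e-05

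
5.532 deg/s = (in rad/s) 0.09655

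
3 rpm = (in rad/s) 0.3142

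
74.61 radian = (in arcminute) 2.565e+05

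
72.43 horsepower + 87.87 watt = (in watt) 5.41e+04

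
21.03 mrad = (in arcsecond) 4338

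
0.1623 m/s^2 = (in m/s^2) 0.1623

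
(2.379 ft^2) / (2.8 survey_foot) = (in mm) 259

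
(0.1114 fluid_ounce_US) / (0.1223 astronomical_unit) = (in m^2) 1.801e-16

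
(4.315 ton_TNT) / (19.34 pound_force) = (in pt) 5.949e+11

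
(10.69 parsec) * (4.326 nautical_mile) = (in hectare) 2.643e+17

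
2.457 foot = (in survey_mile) 0.0004653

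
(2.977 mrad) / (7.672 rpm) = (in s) 0.003705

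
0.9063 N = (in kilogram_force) 0.09242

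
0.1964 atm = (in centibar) 19.9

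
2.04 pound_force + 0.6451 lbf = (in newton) 11.94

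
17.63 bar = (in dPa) 1.763e+07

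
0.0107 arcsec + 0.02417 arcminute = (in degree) 0.0004058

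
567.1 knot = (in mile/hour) 652.6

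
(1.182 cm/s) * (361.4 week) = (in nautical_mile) 1395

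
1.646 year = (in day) 600.8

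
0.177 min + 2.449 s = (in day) 0.0001513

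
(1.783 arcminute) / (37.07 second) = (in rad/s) 1.399e-05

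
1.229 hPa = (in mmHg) 0.9218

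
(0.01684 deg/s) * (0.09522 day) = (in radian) 2.418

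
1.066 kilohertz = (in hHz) 10.66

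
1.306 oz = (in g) 37.02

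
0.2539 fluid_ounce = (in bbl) 4.723e-05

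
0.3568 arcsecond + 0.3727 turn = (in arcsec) 4.83e+05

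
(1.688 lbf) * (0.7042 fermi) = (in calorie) 1.264e-15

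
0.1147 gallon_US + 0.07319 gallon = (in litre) 0.7112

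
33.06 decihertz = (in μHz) 3.306e+06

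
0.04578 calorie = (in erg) 1.915e+06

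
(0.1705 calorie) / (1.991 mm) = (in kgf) 36.54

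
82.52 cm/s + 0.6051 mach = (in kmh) 744.7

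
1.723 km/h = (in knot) 0.9303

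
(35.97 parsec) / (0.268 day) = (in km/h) 1.726e+14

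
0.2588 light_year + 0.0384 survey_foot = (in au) 1.637e+04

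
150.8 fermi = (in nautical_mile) 8.143e-17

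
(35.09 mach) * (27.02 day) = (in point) 7.907e+13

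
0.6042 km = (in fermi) 6.042e+17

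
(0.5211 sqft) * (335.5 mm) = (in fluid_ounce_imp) 571.6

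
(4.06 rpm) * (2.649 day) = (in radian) 9.731e+04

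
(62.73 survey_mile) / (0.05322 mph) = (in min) 7.072e+04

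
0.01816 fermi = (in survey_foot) 5.958e-17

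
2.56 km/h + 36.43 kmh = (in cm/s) 1083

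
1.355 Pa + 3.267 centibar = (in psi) 0.474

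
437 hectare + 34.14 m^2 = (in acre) 1080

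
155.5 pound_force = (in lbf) 155.5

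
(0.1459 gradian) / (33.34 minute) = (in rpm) 1.094e-05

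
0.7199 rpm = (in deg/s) 4.319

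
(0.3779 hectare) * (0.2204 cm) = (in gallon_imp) 1832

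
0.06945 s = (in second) 0.06945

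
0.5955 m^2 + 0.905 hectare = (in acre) 2.236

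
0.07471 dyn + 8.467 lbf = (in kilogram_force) 3.841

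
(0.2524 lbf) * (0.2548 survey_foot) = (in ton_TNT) 2.084e-11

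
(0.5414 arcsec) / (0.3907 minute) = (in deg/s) 6.415e-06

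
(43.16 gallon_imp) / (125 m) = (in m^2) 0.00157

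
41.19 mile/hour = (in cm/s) 1841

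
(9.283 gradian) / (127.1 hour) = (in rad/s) 3.187e-07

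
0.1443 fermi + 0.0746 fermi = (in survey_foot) 7.182e-16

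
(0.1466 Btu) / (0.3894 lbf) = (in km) 0.08929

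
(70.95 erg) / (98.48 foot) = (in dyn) 0.02364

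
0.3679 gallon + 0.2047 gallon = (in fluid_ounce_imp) 76.29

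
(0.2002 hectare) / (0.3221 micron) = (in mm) 6.215e+12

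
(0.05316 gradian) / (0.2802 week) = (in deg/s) 2.823e-07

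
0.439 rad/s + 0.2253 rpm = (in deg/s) 26.5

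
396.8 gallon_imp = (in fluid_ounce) 6.1e+04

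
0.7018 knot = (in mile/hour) 0.8076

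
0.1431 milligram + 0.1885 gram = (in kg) 0.0001886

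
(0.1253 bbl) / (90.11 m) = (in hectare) 2.211e-08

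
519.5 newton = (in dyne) 5.195e+07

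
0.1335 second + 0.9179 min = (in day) 0.000639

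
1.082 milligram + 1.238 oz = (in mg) 3.51e+04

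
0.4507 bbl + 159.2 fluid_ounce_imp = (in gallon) 20.12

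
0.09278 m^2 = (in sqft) 0.9987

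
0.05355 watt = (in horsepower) 7.181e-05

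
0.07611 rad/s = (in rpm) 0.7268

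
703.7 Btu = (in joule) 7.424e+05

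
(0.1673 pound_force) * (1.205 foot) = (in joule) 0.2733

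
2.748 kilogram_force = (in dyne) 2.695e+06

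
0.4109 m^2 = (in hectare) 4.109e-05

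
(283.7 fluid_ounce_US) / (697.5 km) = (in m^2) 1.203e-08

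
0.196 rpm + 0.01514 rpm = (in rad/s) 0.02211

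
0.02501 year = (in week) 1.304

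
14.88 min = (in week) 0.001476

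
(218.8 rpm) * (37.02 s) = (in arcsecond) 1.75e+08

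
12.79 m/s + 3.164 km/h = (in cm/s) 1367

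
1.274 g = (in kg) 0.001274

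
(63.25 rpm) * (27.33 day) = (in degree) 8.961e+08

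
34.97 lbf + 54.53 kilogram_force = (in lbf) 155.2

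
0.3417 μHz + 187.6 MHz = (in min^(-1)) 1.126e+10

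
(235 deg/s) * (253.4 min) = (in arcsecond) 1.286e+10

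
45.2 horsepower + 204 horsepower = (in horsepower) 249.2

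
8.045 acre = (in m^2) 3.256e+04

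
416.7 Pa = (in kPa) 0.4167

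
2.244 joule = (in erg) 2.244e+07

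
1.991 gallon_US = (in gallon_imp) 1.658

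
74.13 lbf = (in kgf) 33.62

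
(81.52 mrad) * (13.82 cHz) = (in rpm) 0.1076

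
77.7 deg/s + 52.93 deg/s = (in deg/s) 130.6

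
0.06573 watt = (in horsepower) 8.815e-05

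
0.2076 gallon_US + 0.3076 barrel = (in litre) 49.69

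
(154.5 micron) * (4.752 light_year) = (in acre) 1.716e+09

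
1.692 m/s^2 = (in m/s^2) 1.692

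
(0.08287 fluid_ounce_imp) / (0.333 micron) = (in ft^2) 76.11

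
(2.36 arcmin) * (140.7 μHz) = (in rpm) 9.224e-07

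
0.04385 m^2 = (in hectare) 4.385e-06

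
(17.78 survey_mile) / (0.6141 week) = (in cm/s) 7.704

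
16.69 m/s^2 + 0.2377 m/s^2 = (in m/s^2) 16.93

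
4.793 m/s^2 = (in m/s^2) 4.793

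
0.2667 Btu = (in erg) 2.814e+09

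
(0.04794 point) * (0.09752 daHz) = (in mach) 4.844e-08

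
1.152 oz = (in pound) 0.072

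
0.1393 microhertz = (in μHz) 0.1393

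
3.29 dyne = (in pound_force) 7.396e-06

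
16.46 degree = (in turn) 0.04572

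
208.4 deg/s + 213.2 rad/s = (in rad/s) 216.8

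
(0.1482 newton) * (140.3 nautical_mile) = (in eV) 2.403e+23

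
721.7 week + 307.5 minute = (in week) 721.7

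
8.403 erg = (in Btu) 7.965e-10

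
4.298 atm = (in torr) 3266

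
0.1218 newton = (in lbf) 0.02738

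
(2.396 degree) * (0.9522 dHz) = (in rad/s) 0.003982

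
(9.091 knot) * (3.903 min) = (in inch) 4.312e+04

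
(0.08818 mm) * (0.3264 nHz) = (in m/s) 2.878e-14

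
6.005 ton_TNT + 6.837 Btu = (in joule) 2.512e+10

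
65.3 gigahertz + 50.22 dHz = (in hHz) 6.53e+08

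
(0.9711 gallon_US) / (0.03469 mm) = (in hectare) 0.0106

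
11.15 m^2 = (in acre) 0.002755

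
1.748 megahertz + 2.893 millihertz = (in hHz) 1.748e+04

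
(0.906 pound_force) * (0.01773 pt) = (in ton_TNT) 6.025e-15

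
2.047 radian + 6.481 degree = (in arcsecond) 4.456e+05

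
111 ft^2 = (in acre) 0.002548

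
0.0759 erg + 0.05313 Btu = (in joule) 56.06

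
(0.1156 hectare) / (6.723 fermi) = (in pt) 4.874e+20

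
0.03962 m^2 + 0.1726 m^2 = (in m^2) 0.2122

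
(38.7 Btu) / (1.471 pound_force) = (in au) 4.171e-08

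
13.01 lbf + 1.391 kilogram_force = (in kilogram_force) 7.292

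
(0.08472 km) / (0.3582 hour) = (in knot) 0.1277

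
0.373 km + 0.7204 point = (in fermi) 3.73e+17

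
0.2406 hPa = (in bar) 0.0002406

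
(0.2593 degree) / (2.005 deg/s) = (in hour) 3.592e-05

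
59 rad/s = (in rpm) 563.4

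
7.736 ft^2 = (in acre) 0.0001776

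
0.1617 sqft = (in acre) 3.712e-06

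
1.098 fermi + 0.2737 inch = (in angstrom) 6.952e+07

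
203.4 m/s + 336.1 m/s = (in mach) 1.584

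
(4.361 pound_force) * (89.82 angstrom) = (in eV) 1.088e+12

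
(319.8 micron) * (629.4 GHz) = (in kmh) 7.246e+08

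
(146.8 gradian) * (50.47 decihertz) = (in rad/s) 11.64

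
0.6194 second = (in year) 1.964e-08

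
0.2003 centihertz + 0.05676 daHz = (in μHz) 5.696e+05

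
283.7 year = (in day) 1.036e+05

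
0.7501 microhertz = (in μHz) 0.7501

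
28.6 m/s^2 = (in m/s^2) 28.6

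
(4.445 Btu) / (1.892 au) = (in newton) 1.657e-08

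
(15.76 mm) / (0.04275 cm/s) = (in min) 0.6144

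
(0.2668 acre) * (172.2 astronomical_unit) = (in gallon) 7.348e+18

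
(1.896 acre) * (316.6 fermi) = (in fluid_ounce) 8.214e-05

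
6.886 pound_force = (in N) 30.63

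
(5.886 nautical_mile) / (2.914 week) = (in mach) 1.817e-05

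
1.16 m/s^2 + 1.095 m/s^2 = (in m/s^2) 2.255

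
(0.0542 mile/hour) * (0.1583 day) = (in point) 9.394e+05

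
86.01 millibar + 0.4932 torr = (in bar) 0.08667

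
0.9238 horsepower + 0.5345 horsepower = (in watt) 1087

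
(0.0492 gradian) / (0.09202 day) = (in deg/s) 5.569e-06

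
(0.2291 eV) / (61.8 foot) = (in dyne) 1.949e-16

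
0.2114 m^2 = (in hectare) 2.114e-05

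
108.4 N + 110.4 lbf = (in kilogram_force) 61.13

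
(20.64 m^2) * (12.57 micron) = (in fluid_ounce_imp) 9.131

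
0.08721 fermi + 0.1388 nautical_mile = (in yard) 281.1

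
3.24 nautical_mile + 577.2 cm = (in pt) 1.703e+07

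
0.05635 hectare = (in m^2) 563.5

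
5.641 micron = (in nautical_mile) 3.046e-09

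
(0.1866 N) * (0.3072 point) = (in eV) 1.262e+14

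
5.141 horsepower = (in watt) 3834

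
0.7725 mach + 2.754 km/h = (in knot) 512.8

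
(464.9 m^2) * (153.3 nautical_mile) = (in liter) 1.32e+11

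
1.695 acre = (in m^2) 6859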